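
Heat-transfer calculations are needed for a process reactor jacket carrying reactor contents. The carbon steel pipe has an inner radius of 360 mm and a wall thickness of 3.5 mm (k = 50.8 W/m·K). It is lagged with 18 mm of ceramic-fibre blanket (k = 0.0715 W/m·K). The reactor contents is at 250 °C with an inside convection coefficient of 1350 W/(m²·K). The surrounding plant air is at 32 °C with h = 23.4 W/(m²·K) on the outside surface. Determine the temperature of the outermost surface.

T ≈ 62.9 °C

For a radial system each layer contributes R = ln(r_out/r_in)/(2πkL); films add R = 1/(hA).
R_inner film = 1/(h_i·2πr₁L) = 1/(1350×2π×0.36×1) = 3.275×10^-4 K/W
R_carbon steel pipe wall = ln(363.5/360)/(2π×50.8×1) = 3.031×10^-5 K/W
R_ceramic-fibre blanket = ln(381.5/363.5)/(2π×0.0715×1) = 0.1076 K/W
R_outer film = 1/(h_o·2πr_oL) = 1/(23.4×2π×0.3815×1) = 0.01783 K/W
R_total = 0.1258 K/W
Q = ΔT/R_total = 218/0.1258
Q = 1730 W/m
T_interface = T_inner − Q·ΣR(inner→interface) = 250 − 1730×0.1079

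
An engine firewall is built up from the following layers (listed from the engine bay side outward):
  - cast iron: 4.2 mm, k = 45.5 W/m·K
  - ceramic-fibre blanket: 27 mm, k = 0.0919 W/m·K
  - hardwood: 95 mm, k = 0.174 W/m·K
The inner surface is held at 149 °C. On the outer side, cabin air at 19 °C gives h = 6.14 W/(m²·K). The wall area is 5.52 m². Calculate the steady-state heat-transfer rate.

Q ≈ 716 W

Using the resistance-network approach (series):
R_cast iron = L/(kA) = 0.0042/(45.5×5.52) = 1.672×10^-5 K/W
R_ceramic-fibre blanket = L/(kA) = 0.027/(0.0919×5.52) = 0.05322 K/W
R_hardwood = L/(kA) = 0.095/(0.174×5.52) = 0.09891 K/W
R_outer film = 1/(h_o·A) = 1/(6.14×5.52) = 0.0295 K/W
R_total = 0.1817 K/W
Q = ΔT / R_total = 130 / 0.1817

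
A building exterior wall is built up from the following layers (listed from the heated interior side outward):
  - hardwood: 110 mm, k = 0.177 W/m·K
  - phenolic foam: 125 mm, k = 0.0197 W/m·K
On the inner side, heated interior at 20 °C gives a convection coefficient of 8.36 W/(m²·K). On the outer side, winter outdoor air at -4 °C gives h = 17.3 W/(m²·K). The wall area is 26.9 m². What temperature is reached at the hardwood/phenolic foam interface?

T ≈ 17.5 °C

Series thermal resistances:
R_inner film = 1/(h_i·A) = 1/(8.36×26.9) = 0.004447 K/W
R_hardwood = L/(kA) = 0.11/(0.177×26.9) = 0.0231 K/W
R_phenolic foam = L/(kA) = 0.125/(0.0197×26.9) = 0.2359 K/W
R_outer film = 1/(h_o·A) = 1/(17.3×26.9) = 0.002149 K/W
R_total = 0.2656 K/W;  Q = ΔT/R_total = 24/0.2656 = 90.37 W
T_interface = T_inner − Q·ΣR(inner→interface) = 20 − 90.4×0.02755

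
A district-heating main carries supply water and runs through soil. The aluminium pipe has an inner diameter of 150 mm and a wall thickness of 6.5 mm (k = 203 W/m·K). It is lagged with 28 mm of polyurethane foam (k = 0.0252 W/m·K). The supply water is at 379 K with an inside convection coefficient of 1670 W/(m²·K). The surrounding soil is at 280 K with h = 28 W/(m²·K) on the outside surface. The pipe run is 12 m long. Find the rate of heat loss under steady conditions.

Treating each annulus and film as a series resistance:
R_inner film = 1/(h_i·2πr₁L) = 1/(1670×2π×0.075×12) = 1.059×10^-4 K/W
R_aluminium pipe wall = ln(81.5/75)/(2π×203×12) = 5.43×10^-6 K/W
R_polyurethane foam = ln(109.5/81.5)/(2π×0.0252×12) = 0.1554 K/W
R_outer film = 1/(h_o·2πr_oL) = 1/(28×2π×0.1095×12) = 0.004326 K/W
R_total = 0.1599 K/W
Q = ΔT/R_total = 99/0.1599

Q ≈ 619 W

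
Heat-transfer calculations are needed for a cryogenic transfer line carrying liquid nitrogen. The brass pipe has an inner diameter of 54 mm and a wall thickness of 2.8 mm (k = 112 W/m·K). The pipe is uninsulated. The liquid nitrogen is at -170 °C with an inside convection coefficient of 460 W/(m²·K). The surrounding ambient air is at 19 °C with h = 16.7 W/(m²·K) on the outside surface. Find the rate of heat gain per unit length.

Per-layer cylindrical resistances, series-summed:
R_inner film = 1/(h_i·2πr₁L) = 1/(460×2π×0.027×1) = 0.01281 K/W
R_brass pipe wall = ln(29.8/27)/(2π×112×1) = 1.402×10^-4 K/W
R_outer film = 1/(h_o·2πr_oL) = 1/(16.7×2π×0.0298×1) = 0.3198 K/W
R_total = 0.3328 K/W
Q = ΔT/R_total = 189/0.3328

q′ ≈ 568 W/m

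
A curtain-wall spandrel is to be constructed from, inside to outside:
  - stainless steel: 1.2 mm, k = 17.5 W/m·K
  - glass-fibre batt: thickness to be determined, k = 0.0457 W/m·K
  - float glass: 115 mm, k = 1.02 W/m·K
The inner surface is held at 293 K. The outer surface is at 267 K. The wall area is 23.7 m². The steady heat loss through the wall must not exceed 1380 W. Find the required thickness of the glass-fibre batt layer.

Using the resistance-network approach (series):
R_stainless steel = L/(kA) = 0.0012/(17.5×23.7) = 2.893×10^-6 K/W
R_float glass = L/(kA) = 0.115/(1.02×23.7) = 0.004757 K/W
Sum of the known resistances R_other = 0.00476 K/W
Required total resistance R_tot = ΔT/Q_allow = 26/1380 = 0.01884 K/W
R_glass-fibre batt = R_tot − R_other = 0.01408 K/W
L = R·k·A = 0.01408×0.0457×23.7

L ≈ 15.3 mm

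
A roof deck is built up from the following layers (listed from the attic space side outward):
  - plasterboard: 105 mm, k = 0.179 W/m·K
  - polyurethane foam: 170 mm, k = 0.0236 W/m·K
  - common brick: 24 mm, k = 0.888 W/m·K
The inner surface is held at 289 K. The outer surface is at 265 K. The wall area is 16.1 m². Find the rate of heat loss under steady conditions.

Using the resistance-network approach (series):
R_plasterboard = L/(kA) = 0.105/(0.179×16.1) = 0.03643 K/W
R_polyurethane foam = L/(kA) = 0.17/(0.0236×16.1) = 0.4474 K/W
R_common brick = L/(kA) = 0.024/(0.888×16.1) = 0.001679 K/W
R_total = 0.4855 K/W
Q = ΔT / R_total = 24 / 0.4855

Q ≈ 49.4 W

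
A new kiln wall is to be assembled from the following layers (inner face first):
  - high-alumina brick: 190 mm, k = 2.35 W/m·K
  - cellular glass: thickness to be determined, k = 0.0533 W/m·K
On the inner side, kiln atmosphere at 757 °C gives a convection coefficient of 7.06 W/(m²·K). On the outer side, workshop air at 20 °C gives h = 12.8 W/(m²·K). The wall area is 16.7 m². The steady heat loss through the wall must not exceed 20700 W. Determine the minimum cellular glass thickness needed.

Model the wall as resistances in series:
R_inner film = 1/(h_i·A) = 1/(7.06×16.7) = 0.008482 K/W
R_high-alumina brick = L/(kA) = 0.19/(2.35×16.7) = 0.004841 K/W
R_outer film = 1/(h_o·A) = 1/(12.8×16.7) = 0.004678 K/W
Sum of the known resistances R_other = 0.018 K/W
Required total resistance R_tot = ΔT/Q_allow = 737/20700 = 0.0356 K/W
R_cellular glass = R_tot − R_other = 0.0176 K/W
L = R·k·A = 0.0176×0.0533×16.7

L ≈ 15.7 mm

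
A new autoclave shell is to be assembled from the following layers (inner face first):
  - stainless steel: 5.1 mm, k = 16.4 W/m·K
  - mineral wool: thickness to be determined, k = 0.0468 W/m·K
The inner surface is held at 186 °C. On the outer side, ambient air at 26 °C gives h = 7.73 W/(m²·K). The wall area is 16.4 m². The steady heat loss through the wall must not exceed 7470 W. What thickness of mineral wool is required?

Series thermal resistances:
R_stainless steel = L/(kA) = 0.0051/(16.4×16.4) = 1.896×10^-5 K/W
R_outer film = 1/(h_o·A) = 1/(7.73×16.4) = 0.007888 K/W
Sum of the known resistances R_other = 0.007907 K/W
Required total resistance R_tot = ΔT/Q_allow = 160/7470 = 0.02142 K/W
R_mineral wool = R_tot − R_other = 0.01351 K/W
L = R·k·A = 0.01351×0.0468×16.4

L ≈ 10.4 mm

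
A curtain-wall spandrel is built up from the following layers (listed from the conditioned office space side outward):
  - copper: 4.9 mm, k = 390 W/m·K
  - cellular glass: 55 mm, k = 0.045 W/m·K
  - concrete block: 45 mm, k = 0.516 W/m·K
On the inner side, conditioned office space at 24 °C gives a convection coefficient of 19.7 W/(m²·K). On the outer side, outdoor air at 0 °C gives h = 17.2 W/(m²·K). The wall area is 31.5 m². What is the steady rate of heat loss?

Model the wall as resistances in series:
R_inner film = 1/(h_i·A) = 1/(19.7×31.5) = 0.001611 K/W
R_copper = L/(kA) = 0.0049/(390×31.5) = 3.989×10^-7 K/W
R_cellular glass = L/(kA) = 0.055/(0.045×31.5) = 0.0388 K/W
R_concrete block = L/(kA) = 0.045/(0.516×31.5) = 0.002769 K/W
R_outer film = 1/(h_o·A) = 1/(17.2×31.5) = 0.001846 K/W
R_total = 0.04503 K/W
Q = ΔT / R_total = 24 / 0.04503

Q ≈ 533 W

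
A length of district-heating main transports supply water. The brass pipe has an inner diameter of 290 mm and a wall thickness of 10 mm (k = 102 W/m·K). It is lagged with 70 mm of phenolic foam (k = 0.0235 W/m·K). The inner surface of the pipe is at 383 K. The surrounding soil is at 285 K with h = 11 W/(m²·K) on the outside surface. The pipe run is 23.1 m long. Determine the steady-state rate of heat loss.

Q ≈ 875 W

Per-layer cylindrical resistances, series-summed:
R_brass pipe wall = ln(155/145)/(2π×102×23.1) = 4.505×10^-6 K/W
R_phenolic foam = ln(225/155)/(2π×0.0235×23.1) = 0.1093 K/W
R_outer film = 1/(h_o·2πr_oL) = 1/(11×2π×0.225×23.1) = 0.002784 K/W
R_total = 0.1121 K/W
Q = ΔT/R_total = 98/0.1121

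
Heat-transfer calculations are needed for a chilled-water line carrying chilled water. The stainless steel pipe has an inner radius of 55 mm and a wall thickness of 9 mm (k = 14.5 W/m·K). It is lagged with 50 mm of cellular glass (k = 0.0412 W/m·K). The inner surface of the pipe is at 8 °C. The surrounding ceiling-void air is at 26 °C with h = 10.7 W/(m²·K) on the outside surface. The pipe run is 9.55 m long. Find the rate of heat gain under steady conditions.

Q ≈ 72.8 W

Radial resistances (cylindrical: R_cond = ln(r_o/r_i)/(2πkL), R_conv = 1/(h·2πrL)):
R_stainless steel pipe wall = ln(64/55)/(2π×14.5×9.55) = 1.742×10^-4 K/W
R_cellular glass = ln(114/64)/(2π×0.0412×9.55) = 0.2335 K/W
R_outer film = 1/(h_o·2πr_oL) = 1/(10.7×2π×0.114×9.55) = 0.01366 K/W
R_total = 0.2474 K/W
Q = ΔT/R_total = 18/0.2474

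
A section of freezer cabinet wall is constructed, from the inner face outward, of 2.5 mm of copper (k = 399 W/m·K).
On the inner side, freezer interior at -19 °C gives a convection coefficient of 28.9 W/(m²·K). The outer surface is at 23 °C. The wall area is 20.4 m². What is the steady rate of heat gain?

Thermal resistances in series:
R_inner film = 1/(h_i·A) = 1/(28.9×20.4) = 0.001696 K/W
R_copper = L/(kA) = 0.0025/(399×20.4) = 3.071×10^-7 K/W
R_total = 0.001696 K/W
Q = ΔT / R_total = 42 / 0.001696

Q ≈ 24800 W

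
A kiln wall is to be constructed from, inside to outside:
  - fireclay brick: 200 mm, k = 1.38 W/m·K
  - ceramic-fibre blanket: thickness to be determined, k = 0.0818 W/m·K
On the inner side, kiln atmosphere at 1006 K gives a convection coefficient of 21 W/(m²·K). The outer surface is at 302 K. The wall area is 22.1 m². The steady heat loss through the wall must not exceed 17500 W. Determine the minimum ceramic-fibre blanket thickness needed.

Thermal resistances in series:
R_inner film = 1/(h_i·A) = 1/(21×22.1) = 0.002155 K/W
R_fireclay brick = L/(kA) = 0.2/(1.38×22.1) = 0.006558 K/W
Sum of the known resistances R_other = 0.008713 K/W
Required total resistance R_tot = ΔT/Q_allow = 704/17500 = 0.04023 K/W
R_ceramic-fibre blanket = R_tot − R_other = 0.03152 K/W
L = R·k·A = 0.03152×0.0818×22.1

L ≈ 57 mm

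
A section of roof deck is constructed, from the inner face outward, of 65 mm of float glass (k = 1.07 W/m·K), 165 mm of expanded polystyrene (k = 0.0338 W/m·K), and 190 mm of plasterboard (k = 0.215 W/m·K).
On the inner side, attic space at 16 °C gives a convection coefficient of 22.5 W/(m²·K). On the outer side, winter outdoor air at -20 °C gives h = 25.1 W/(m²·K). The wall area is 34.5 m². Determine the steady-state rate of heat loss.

Thermal resistances in series:
R_inner film = 1/(h_i·A) = 1/(22.5×34.5) = 0.001288 K/W
R_float glass = L/(kA) = 0.065/(1.07×34.5) = 0.001761 K/W
R_expanded polystyrene = L/(kA) = 0.165/(0.0338×34.5) = 0.1415 K/W
R_plasterboard = L/(kA) = 0.19/(0.215×34.5) = 0.02562 K/W
R_outer film = 1/(h_o·A) = 1/(25.1×34.5) = 0.001155 K/W
R_total = 0.1713 K/W
Q = ΔT / R_total = 36 / 0.1713

Q ≈ 210 W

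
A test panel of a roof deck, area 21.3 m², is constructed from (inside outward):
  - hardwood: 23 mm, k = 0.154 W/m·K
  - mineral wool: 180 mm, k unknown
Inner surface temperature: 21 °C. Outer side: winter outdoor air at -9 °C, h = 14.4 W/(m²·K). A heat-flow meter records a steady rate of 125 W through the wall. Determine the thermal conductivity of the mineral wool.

Thermal resistances in series:
R_hardwood = L/(kA) = 0.023/(0.154×21.3) = 0.007012 K/W
R_outer film = 1/(h_o·A) = 1/(14.4×21.3) = 0.00326 K/W
Sum of known resistances R_other = 0.01027 K/W
Total R = ΔT/Q = 30/125 = 0.24 K/W
R_mineral wool = R_total − R_other = 0.2297 K/W
k = L/(R·A) = 0.18/(0.2297×21.3)

k ≈ 0.0368 W/(m·K)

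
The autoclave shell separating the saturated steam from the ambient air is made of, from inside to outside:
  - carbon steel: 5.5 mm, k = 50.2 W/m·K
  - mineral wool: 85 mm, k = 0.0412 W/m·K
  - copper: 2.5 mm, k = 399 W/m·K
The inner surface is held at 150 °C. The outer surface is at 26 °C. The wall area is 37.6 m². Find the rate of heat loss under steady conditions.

Model the wall as resistances in series:
R_carbon steel = L/(kA) = 0.0055/(50.2×37.6) = 2.914×10^-6 K/W
R_mineral wool = L/(kA) = 0.085/(0.0412×37.6) = 0.05487 K/W
R_copper = L/(kA) = 0.0025/(399×37.6) = 1.666×10^-7 K/W
R_total = 0.05487 K/W
Q = ΔT / R_total = 124 / 0.05487

Q ≈ 2260 W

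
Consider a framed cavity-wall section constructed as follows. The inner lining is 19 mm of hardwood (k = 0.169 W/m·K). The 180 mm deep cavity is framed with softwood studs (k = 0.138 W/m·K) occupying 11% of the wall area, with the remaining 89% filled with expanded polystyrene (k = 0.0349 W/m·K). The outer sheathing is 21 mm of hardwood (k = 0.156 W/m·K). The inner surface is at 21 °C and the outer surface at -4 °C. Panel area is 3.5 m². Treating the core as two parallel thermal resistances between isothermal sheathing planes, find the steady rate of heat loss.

Q ≈ 21.1 W

Sheathing layers in series; stud and cavity paths in parallel between them.
R_inner = 0.019/(0.169×3.5) = 0.03212 K/W
R_stud  = 0.18/(0.138×0.11×3.5) = 3.388 K/W
R_cav   = 0.18/(0.0349×0.89×3.5) = 1.656 K/W
1/R_core = 1/R_stud + 1/R_cav → R_core = 1.112 K/W
R_outer = 0.021/(0.156×3.5) = 0.03846 K/W
R_total = 1.183 K/W
Q = ΔT/R_total = 25/1.183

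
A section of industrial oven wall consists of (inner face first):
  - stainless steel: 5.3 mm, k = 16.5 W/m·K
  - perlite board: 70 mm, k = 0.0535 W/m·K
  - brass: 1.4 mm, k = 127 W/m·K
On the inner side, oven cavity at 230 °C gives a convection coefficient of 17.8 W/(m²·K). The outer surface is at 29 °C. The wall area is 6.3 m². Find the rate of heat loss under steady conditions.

Using the resistance-network approach (series):
R_inner film = 1/(h_i·A) = 1/(17.8×6.3) = 0.008917 K/W
R_stainless steel = L/(kA) = 0.0053/(16.5×6.3) = 5.099×10^-5 K/W
R_perlite board = L/(kA) = 0.07/(0.0535×6.3) = 0.2077 K/W
R_brass = L/(kA) = 0.0014/(127×6.3) = 1.75×10^-6 K/W
R_total = 0.2167 K/W
Q = ΔT / R_total = 201 / 0.2167

Q ≈ 928 W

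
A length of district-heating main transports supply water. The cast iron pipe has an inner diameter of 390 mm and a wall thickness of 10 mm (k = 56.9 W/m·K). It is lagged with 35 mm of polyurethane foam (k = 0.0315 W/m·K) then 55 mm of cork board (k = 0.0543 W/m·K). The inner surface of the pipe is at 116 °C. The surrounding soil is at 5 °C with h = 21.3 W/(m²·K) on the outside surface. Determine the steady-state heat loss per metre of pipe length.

For a radial system each layer contributes R = ln(r_out/r_in)/(2πkL); films add R = 1/(hA).
R_cast iron pipe wall = ln(205/195)/(2π×56.9×1) = 1.399×10^-4 K/W
R_polyurethane foam = ln(240/205)/(2π×0.0315×1) = 0.7964 K/W
R_cork board = ln(295/240)/(2π×0.0543×1) = 0.6048 K/W
R_outer film = 1/(h_o·2πr_oL) = 1/(21.3×2π×0.295×1) = 0.02533 K/W
R_total = 1.427 K/W
Q = ΔT/R_total = 111/1.427

q′ ≈ 77.8 W/m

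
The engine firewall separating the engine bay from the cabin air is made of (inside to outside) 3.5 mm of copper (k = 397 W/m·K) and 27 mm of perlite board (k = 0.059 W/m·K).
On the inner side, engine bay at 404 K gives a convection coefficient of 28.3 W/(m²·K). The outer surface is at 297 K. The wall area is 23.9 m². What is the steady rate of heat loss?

Q ≈ 5190 W

Model the wall as resistances in series:
R_inner film = 1/(h_i·A) = 1/(28.3×23.9) = 0.001478 K/W
R_copper = L/(kA) = 0.0035/(397×23.9) = 3.689×10^-7 K/W
R_perlite board = L/(kA) = 0.027/(0.059×23.9) = 0.01915 K/W
R_total = 0.02063 K/W
Q = ΔT / R_total = 107 / 0.02063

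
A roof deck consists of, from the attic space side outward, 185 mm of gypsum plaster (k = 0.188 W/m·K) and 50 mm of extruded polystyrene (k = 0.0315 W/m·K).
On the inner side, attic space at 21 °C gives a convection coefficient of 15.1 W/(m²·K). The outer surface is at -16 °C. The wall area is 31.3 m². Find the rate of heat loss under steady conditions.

Treating each layer as a thermal resistance in series:
R_inner film = 1/(h_i·A) = 1/(15.1×31.3) = 0.002116 K/W
R_gypsum plaster = L/(kA) = 0.185/(0.188×31.3) = 0.03144 K/W
R_extruded polystyrene = L/(kA) = 0.05/(0.0315×31.3) = 0.05071 K/W
R_total = 0.08427 K/W
Q = ΔT / R_total = 37 / 0.08427

Q ≈ 439 W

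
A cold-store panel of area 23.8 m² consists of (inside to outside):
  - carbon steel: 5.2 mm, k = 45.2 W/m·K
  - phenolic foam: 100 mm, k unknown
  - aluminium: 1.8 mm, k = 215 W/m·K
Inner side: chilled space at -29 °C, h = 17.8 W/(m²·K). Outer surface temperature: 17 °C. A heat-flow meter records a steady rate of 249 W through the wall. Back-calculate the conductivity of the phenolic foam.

Thermal resistances in series:
R_inner film = 1/(h_i·A) = 1/(17.8×23.8) = 0.00236 K/W
R_carbon steel = L/(kA) = 0.0052/(45.2×23.8) = 4.834×10^-6 K/W
R_aluminium = L/(kA) = 0.0018/(215×23.8) = 3.518×10^-7 K/W
Sum of known resistances R_other = 0.002366 K/W
Total R = ΔT/Q = 46/249 = 0.1847 K/W
R_phenolic foam = R_total − R_other = 0.1824 K/W
k = L/(R·A) = 0.1/(0.1824×23.8)

k ≈ 0.023 W/(m·K)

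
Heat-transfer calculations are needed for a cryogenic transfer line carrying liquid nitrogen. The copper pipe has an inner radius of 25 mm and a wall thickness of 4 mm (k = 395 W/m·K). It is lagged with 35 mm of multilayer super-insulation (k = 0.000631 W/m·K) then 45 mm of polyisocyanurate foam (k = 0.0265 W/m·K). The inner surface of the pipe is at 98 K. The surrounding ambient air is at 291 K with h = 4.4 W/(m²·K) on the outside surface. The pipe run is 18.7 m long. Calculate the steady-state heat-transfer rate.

Radial resistances (cylindrical: R_cond = ln(r_o/r_i)/(2πkL), R_conv = 1/(h·2πrL)):
R_copper pipe wall = ln(29/25)/(2π×395×18.7) = 3.198×10^-6 K/W
R_multilayer super-insulation = ln(64/29)/(2π×0.000631×18.7) = 10.68 K/W
R_polyisocyanurate foam = ln(109/64)/(2π×0.0265×18.7) = 0.171 K/W
R_outer film = 1/(h_o·2πr_oL) = 1/(4.4×2π×0.109×18.7) = 0.01775 K/W
R_total = 10.87 K/W
Q = ΔT/R_total = 193/10.87

Q ≈ 17.8 W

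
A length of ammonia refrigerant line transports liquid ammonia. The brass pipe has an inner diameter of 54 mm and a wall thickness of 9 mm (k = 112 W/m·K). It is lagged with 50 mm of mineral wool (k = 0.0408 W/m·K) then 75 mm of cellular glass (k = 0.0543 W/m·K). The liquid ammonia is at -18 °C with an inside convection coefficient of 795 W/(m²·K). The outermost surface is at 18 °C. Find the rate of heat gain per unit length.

For a radial system each layer contributes R = ln(r_out/r_in)/(2πkL); films add R = 1/(hA).
R_inner film = 1/(h_i·2πr₁L) = 1/(795×2π×0.027×1) = 0.007415 K/W
R_brass pipe wall = ln(36/27)/(2π×112×1) = 4.088×10^-4 K/W
R_mineral wool = ln(86/36)/(2π×0.0408×1) = 3.397 K/W
R_cellular glass = ln(161/86)/(2π×0.0543×1) = 1.838 K/W
R_total = 5.243 K/W
Q = ΔT/R_total = 36/5.243

q′ ≈ 6.87 W/m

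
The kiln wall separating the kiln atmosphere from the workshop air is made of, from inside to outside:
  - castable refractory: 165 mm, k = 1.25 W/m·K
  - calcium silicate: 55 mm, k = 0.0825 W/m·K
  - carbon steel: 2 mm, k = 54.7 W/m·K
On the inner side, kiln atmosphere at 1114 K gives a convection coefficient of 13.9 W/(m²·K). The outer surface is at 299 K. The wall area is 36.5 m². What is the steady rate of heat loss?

Q ≈ 34200 W

Model the wall as resistances in series:
R_inner film = 1/(h_i·A) = 1/(13.9×36.5) = 0.001971 K/W
R_castable refractory = L/(kA) = 0.165/(1.25×36.5) = 0.003616 K/W
R_calcium silicate = L/(kA) = 0.055/(0.0825×36.5) = 0.01826 K/W
R_carbon steel = L/(kA) = 0.002/(54.7×36.5) = 1.002×10^-6 K/W
R_total = 0.02385 K/W
Q = ΔT / R_total = 815 / 0.02385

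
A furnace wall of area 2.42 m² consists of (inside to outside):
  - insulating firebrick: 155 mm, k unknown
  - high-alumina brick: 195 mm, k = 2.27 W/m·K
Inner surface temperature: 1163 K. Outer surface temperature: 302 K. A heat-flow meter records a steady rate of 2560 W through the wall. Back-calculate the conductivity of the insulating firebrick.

k ≈ 0.213 W/(m·K)

Treating each layer as a thermal resistance in series:
R_high-alumina brick = L/(kA) = 0.195/(2.27×2.42) = 0.0355 K/W
Sum of known resistances R_other = 0.0355 K/W
Total R = ΔT/Q = 861/2560 = 0.3363 K/W
R_insulating firebrick = R_total − R_other = 0.3008 K/W
k = L/(R·A) = 0.155/(0.3008×2.42)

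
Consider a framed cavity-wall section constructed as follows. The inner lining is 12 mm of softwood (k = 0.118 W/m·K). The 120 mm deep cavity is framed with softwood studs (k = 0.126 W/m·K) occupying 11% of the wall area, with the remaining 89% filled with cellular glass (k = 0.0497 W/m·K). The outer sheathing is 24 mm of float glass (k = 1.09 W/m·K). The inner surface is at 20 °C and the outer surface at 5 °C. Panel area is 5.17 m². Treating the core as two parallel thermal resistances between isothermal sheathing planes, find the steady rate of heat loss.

Sheathing layers in series; stud and cavity paths in parallel between them.
R_inner = 0.012/(0.118×5.17) = 0.01967 K/W
R_stud  = 0.12/(0.126×0.11×5.17) = 1.675 K/W
R_cav   = 0.12/(0.0497×0.89×5.17) = 0.5247 K/W
1/R_core = 1/R_stud + 1/R_cav → R_core = 0.3995 K/W
R_outer = 0.024/(1.09×5.17) = 0.004259 K/W
R_total = 0.4235 K/W
Q = ΔT/R_total = 15/0.4235

Q ≈ 35.4 W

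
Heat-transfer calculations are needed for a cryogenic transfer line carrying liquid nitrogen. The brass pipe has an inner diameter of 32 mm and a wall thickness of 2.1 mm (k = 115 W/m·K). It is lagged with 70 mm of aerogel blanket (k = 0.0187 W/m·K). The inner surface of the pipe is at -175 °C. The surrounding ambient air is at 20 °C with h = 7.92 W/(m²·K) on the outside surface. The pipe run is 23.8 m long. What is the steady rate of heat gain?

Q ≈ 339 W

For a radial system each layer contributes R = ln(r_out/r_in)/(2πkL); films add R = 1/(hA).
R_brass pipe wall = ln(18.1/16)/(2π×115×23.8) = 7.171×10^-6 K/W
R_aerogel blanket = ln(88.1/18.1)/(2π×0.0187×23.8) = 0.5659 K/W
R_outer film = 1/(h_o·2πr_oL) = 1/(7.92×2π×0.0881×23.8) = 0.009584 K/W
R_total = 0.5755 K/W
Q = ΔT/R_total = 195/0.5755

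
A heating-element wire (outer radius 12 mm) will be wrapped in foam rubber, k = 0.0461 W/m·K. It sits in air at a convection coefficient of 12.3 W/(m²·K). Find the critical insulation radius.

For a cylinder r_cr = k/h = 0.0461/12.3
r_cr = 3.75 mm; since the bare radius (12 mm) is above r_cr, any added insulation will reduce heat loss.

r_cr ≈ 3.75 mm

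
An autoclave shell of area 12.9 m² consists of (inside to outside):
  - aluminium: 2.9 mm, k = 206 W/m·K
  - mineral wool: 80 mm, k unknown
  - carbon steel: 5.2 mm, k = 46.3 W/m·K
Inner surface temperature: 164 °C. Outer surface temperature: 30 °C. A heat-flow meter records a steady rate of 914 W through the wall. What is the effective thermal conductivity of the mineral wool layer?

k ≈ 0.0423 W/(m·K)

Thermal resistances in series:
R_aluminium = L/(kA) = 0.0029/(206×12.9) = 1.091×10^-6 K/W
R_carbon steel = L/(kA) = 0.0052/(46.3×12.9) = 8.706×10^-6 K/W
Sum of known resistances R_other = 9.798×10^-6 K/W
Total R = ΔT/Q = 134/914 = 0.1466 K/W
R_mineral wool = R_total − R_other = 0.1466 K/W
k = L/(R·A) = 0.08/(0.1466×12.9)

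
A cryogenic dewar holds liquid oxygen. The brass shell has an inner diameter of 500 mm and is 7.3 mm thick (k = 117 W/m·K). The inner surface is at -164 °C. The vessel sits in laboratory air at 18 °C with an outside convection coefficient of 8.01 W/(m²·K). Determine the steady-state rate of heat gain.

Q ≈ 1210 W

Each spherical layer contributes R = (1/r_i − 1/r_o)/(4πk):
R_brass shell = (1/0.25 − 1/0.2573)/(4π×117) = 7.719×10^-5 K/W
R_outer film = 1/(h·4πr_o²) = 1/(8.01×4π×0.2573²) = 0.1501 K/W
R_total = 0.1501 K/W
Q = ΔT/R_total = 182/0.1501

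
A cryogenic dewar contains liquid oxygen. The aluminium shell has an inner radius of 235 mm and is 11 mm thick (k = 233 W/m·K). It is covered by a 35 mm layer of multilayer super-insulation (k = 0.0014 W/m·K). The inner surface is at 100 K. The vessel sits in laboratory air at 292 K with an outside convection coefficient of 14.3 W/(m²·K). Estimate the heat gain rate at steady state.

Q ≈ 6.66 W

For a spherical shell R = (1/r₁ − 1/r₂)/(4πk); film R = 1/(h·4πr²). In series:
R_aluminium shell = (1/0.235 − 1/0.246)/(4π×233) = 6.499×10^-5 K/W
R_multilayer super-insulation = (1/0.246 − 1/0.281)/(4π×0.0014) = 28.78 K/W
R_outer film = 1/(h·4πr_o²) = 1/(14.3×4π×0.281²) = 0.07048 K/W
R_total = 28.85 K/W
Q = ΔT/R_total = 192/28.85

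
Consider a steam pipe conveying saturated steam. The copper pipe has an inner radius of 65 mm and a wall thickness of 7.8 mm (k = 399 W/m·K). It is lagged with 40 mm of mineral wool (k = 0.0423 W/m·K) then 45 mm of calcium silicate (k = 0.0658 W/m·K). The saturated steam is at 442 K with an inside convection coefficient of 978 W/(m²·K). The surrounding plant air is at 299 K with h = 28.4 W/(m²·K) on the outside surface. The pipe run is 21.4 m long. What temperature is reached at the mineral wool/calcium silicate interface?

For a radial system each layer contributes R = ln(r_out/r_in)/(2πkL); films add R = 1/(hA).
R_inner film = 1/(h_i·2πr₁L) = 1/(978×2π×0.065×21.4) = 1.17×10^-4 K/W
R_copper pipe wall = ln(72.8/65)/(2π×399×21.4) = 2.112×10^-6 K/W
R_mineral wool = ln(112.8/72.8)/(2π×0.0423×21.4) = 0.07699 K/W
R_calcium silicate = ln(157.8/112.8)/(2π×0.0658×21.4) = 0.03794 K/W
R_outer film = 1/(h_o·2πr_oL) = 1/(28.4×2π×0.1578×21.4) = 0.00166 K/W
R_total = 0.1167 K/W
Q = ΔT/R_total = 143/0.1167
Q = 1230 W
T_interface = T_inner − Q·ΣR(inner→interface) = 442 − 1230×0.07711

T ≈ 348 K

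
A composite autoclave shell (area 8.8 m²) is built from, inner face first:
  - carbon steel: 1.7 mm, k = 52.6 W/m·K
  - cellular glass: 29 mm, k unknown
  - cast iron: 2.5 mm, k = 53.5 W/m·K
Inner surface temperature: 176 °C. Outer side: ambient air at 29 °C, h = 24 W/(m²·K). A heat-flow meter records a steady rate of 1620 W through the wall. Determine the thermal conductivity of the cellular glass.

k ≈ 0.0383 W/(m·K)

Using the resistance-network approach (series):
R_carbon steel = L/(kA) = 0.0017/(52.6×8.8) = 3.673×10^-6 K/W
R_cast iron = L/(kA) = 0.0025/(53.5×8.8) = 5.31×10^-6 K/W
R_outer film = 1/(h_o·A) = 1/(24×8.8) = 0.004735 K/W
Sum of known resistances R_other = 0.004744 K/W
Total R = ΔT/Q = 147/1620 = 0.09074 K/W
R_cellular glass = R_total − R_other = 0.086 K/W
k = L/(R·A) = 0.029/(0.086×8.8)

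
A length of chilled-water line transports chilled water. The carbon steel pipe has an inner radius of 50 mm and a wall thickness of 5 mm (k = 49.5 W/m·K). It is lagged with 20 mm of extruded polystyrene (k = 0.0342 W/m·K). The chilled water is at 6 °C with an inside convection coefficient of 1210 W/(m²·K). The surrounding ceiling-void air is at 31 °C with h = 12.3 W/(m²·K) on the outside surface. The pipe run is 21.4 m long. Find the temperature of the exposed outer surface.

Per-layer cylindrical resistances, series-summed:
R_inner film = 1/(h_i·2πr₁L) = 1/(1210×2π×0.05×21.4) = 1.229×10^-4 K/W
R_carbon steel pipe wall = ln(55/50)/(2π×49.5×21.4) = 1.432×10^-5 K/W
R_extruded polystyrene = ln(75/55)/(2π×0.0342×21.4) = 0.06745 K/W
R_outer film = 1/(h_o·2πr_oL) = 1/(12.3×2π×0.075×21.4) = 0.008062 K/W
R_total = 0.07565 K/W
Q = ΔT/R_total = 25/0.07565
Q = 330 W
T_interface = T_inner + Q·ΣR(inner→interface) = 6 + 330×0.06758

T ≈ 28.3 °C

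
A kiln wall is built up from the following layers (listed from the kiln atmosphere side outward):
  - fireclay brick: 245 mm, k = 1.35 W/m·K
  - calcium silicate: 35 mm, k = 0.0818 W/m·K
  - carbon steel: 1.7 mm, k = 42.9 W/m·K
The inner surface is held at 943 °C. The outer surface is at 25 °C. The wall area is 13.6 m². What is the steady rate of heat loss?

Using the resistance-network approach (series):
R_fireclay brick = L/(kA) = 0.245/(1.35×13.6) = 0.01334 K/W
R_calcium silicate = L/(kA) = 0.035/(0.0818×13.6) = 0.03146 K/W
R_carbon steel = L/(kA) = 0.0017/(42.9×13.6) = 2.914×10^-6 K/W
R_total = 0.04481 K/W
Q = ΔT / R_total = 918 / 0.04481

Q ≈ 20500 W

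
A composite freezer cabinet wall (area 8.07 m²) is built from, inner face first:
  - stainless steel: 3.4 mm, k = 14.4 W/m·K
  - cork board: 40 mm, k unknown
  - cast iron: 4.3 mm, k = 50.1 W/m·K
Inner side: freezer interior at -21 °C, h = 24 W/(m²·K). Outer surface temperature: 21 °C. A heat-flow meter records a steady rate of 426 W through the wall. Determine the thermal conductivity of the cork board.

Using the resistance-network approach (series):
R_inner film = 1/(h_i·A) = 1/(24×8.07) = 0.005163 K/W
R_stainless steel = L/(kA) = 0.0034/(14.4×8.07) = 2.926×10^-5 K/W
R_cast iron = L/(kA) = 0.0043/(50.1×8.07) = 1.064×10^-5 K/W
Sum of known resistances R_other = 0.005203 K/W
Total R = ΔT/Q = 42/426 = 0.09859 K/W
R_cork board = R_total − R_other = 0.09339 K/W
k = L/(R·A) = 0.04/(0.09339×8.07)

k ≈ 0.0531 W/(m·K)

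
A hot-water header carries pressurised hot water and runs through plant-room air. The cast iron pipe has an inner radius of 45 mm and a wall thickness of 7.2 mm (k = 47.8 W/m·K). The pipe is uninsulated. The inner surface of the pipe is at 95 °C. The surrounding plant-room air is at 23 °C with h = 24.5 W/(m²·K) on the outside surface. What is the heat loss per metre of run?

q′ ≈ 576 W/m

Per-layer cylindrical resistances, series-summed:
R_cast iron pipe wall = ln(52.2/45)/(2π×47.8×1) = 4.942×10^-4 K/W
R_outer film = 1/(h_o·2πr_oL) = 1/(24.5×2π×0.0522×1) = 0.1244 K/W
R_total = 0.1249 K/W
Q = ΔT/R_total = 72/0.1249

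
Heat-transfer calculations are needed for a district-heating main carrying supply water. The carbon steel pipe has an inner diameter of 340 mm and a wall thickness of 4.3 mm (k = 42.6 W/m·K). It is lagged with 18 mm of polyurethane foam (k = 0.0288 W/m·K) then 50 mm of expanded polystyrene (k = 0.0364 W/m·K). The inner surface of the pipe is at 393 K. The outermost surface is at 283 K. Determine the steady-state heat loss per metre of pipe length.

q′ ≈ 70.8 W/m

Treating each annulus and film as a series resistance:
R_carbon steel pipe wall = ln(174.3/170)/(2π×42.6×1) = 9.332×10^-5 K/W
R_polyurethane foam = ln(192.3/174.3)/(2π×0.0288×1) = 0.5431 K/W
R_expanded polystyrene = ln(242.3/192.3)/(2π×0.0364×1) = 1.011 K/W
R_total = 1.554 K/W
Q = ΔT/R_total = 110/1.554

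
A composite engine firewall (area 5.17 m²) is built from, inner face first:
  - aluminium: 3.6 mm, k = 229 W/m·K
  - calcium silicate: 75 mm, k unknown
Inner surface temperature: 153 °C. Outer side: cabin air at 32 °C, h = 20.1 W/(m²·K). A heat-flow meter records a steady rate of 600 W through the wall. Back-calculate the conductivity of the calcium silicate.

Model the wall as resistances in series:
R_aluminium = L/(kA) = 0.0036/(229×5.17) = 3.041×10^-6 K/W
R_outer film = 1/(h_o·A) = 1/(20.1×5.17) = 0.009623 K/W
Sum of known resistances R_other = 0.009626 K/W
Total R = ΔT/Q = 121/600 = 0.2017 K/W
R_calcium silicate = R_total − R_other = 0.192 K/W
k = L/(R·A) = 0.075/(0.192×5.17)

k ≈ 0.0755 W/(m·K)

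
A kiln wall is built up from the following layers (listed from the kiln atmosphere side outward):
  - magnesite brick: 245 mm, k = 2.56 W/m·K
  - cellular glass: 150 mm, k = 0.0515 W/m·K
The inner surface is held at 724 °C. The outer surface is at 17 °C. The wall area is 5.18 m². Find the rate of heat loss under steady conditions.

Q ≈ 1220 W

Model the wall as resistances in series:
R_magnesite brick = L/(kA) = 0.245/(2.56×5.18) = 0.01848 K/W
R_cellular glass = L/(kA) = 0.15/(0.0515×5.18) = 0.5623 K/W
R_total = 0.5808 K/W
Q = ΔT / R_total = 707 / 0.5808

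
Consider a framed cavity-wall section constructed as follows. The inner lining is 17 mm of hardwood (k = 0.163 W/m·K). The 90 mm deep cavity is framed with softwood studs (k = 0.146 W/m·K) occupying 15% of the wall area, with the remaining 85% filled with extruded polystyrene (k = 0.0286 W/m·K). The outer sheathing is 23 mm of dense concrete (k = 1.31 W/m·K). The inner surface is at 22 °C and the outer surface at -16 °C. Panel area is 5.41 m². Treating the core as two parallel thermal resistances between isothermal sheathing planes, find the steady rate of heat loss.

Q ≈ 99.3 W

Sheathing layers in series; stud and cavity paths in parallel between them.
R_inner = 0.017/(0.163×5.41) = 0.01928 K/W
R_stud  = 0.09/(0.146×0.15×5.41) = 0.7596 K/W
R_cav   = 0.09/(0.0286×0.85×5.41) = 0.6843 K/W
1/R_core = 1/R_stud + 1/R_cav → R_core = 0.36 K/W
R_outer = 0.023/(1.31×5.41) = 0.003245 K/W
R_total = 0.3825 K/W
Q = ΔT/R_total = 38/0.3825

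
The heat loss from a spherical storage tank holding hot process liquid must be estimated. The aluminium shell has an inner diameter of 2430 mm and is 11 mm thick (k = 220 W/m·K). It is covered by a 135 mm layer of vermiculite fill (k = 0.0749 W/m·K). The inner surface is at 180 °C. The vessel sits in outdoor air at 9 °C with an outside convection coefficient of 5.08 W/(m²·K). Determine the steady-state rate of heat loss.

Spherical conduction: R = (1/r_in − 1/r_out)/(4πk) per layer; series-sum.
R_aluminium shell = (1/1.215 − 1/1.226)/(4π×220) = 2.671×10^-6 K/W
R_vermiculite fill = (1/1.226 − 1/1.361)/(4π×0.0749) = 0.08596 K/W
R_outer film = 1/(h·4πr_o²) = 1/(5.08×4π×1.361²) = 0.008457 K/W
R_total = 0.09442 K/W
Q = ΔT/R_total = 171/0.09442

Q ≈ 1810 W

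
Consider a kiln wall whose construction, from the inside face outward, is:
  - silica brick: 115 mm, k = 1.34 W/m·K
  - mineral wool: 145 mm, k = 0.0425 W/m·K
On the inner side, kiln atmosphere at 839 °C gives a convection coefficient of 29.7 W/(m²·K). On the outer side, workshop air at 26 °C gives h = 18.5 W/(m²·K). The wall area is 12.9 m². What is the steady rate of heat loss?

Q ≈ 2930 W

Series thermal resistances:
R_inner film = 1/(h_i·A) = 1/(29.7×12.9) = 0.00261 K/W
R_silica brick = L/(kA) = 0.115/(1.34×12.9) = 0.006653 K/W
R_mineral wool = L/(kA) = 0.145/(0.0425×12.9) = 0.2645 K/W
R_outer film = 1/(h_o·A) = 1/(18.5×12.9) = 0.00419 K/W
R_total = 0.2779 K/W
Q = ΔT / R_total = 813 / 0.2779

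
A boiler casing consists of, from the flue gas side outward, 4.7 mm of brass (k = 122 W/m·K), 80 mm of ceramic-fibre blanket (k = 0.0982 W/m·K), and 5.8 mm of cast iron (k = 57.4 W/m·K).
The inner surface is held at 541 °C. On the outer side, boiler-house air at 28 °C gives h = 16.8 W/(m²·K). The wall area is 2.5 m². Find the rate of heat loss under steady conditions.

Q ≈ 1470 W

Thermal resistances in series:
R_brass = L/(kA) = 0.0047/(122×2.5) = 1.541×10^-5 K/W
R_ceramic-fibre blanket = L/(kA) = 0.08/(0.0982×2.5) = 0.3259 K/W
R_cast iron = L/(kA) = 0.0058/(57.4×2.5) = 4.042×10^-5 K/W
R_outer film = 1/(h_o·A) = 1/(16.8×2.5) = 0.02381 K/W
R_total = 0.3497 K/W
Q = ΔT / R_total = 513 / 0.3497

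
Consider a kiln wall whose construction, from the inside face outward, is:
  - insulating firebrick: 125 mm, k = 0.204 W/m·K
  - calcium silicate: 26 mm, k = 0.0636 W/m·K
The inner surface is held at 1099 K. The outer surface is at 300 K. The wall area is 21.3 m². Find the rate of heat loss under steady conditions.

Series thermal resistances:
R_insulating firebrick = L/(kA) = 0.125/(0.204×21.3) = 0.02877 K/W
R_calcium silicate = L/(kA) = 0.026/(0.0636×21.3) = 0.01919 K/W
R_total = 0.04796 K/W
Q = ΔT / R_total = 799 / 0.04796

Q ≈ 16700 W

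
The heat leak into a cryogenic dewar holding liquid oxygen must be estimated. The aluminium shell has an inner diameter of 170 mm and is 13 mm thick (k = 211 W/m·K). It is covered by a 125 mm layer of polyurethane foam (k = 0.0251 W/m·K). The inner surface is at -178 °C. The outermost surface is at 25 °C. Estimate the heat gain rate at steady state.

Spherical conduction: R = (1/r_in − 1/r_out)/(4πk) per layer; series-sum.
R_aluminium shell = (1/0.085 − 1/0.098)/(4π×211) = 5.886×10^-4 K/W
R_polyurethane foam = (1/0.098 − 1/0.223)/(4π×0.0251) = 18.13 K/W
R_total = 18.13 K/W
Q = ΔT/R_total = 203/18.13

Q ≈ 11.2 W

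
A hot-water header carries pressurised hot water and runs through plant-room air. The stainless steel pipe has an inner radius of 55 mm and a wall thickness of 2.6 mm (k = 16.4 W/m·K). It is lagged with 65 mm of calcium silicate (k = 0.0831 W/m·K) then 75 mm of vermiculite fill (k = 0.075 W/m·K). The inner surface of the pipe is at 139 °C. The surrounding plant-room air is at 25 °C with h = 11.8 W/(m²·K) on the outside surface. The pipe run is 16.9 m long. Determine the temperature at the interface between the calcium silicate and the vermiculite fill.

For a radial system each layer contributes R = ln(r_out/r_in)/(2πkL); films add R = 1/(hA).
R_stainless steel pipe wall = ln(57.6/55)/(2π×16.4×16.9) = 2.652×10^-5 K/W
R_calcium silicate = ln(122.6/57.6)/(2π×0.0831×16.9) = 0.08561 K/W
R_vermiculite fill = ln(197.6/122.6)/(2π×0.075×16.9) = 0.05993 K/W
R_outer film = 1/(h_o·2πr_oL) = 1/(11.8×2π×0.1976×16.9) = 0.004039 K/W
R_total = 0.1496 K/W
Q = ΔT/R_total = 114/0.1496
Q = 762 W
T_interface = T_inner − Q·ΣR(inner→interface) = 139 − 762×0.08563

T ≈ 73.7 °C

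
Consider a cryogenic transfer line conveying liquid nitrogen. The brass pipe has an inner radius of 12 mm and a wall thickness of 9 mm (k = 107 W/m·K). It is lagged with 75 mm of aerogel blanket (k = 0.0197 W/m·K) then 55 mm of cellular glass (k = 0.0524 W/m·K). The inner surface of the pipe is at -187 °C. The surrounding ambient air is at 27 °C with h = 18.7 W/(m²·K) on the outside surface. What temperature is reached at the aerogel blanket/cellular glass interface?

T ≈ 4.65 °C

For a radial system each layer contributes R = ln(r_out/r_in)/(2πkL); films add R = 1/(hA).
R_brass pipe wall = ln(21/12)/(2π×107×1) = 8.324×10^-4 K/W
R_aerogel blanket = ln(96/21)/(2π×0.0197×1) = 12.28 K/W
R_cellular glass = ln(151/96)/(2π×0.0524×1) = 1.376 K/W
R_outer film = 1/(h_o·2πr_oL) = 1/(18.7×2π×0.151×1) = 0.05636 K/W
R_total = 13.71 K/W
Q = ΔT/R_total = 214/13.71
Q = 15.6 W/m
T_interface = T_inner + Q·ΣR(inner→interface) = -187 + 15.6×12.28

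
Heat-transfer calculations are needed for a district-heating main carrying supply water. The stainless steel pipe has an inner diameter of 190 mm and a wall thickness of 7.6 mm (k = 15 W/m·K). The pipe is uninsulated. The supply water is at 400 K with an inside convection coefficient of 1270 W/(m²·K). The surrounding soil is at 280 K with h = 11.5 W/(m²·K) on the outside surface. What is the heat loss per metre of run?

For a radial system each layer contributes R = ln(r_out/r_in)/(2πkL); films add R = 1/(hA).
R_inner film = 1/(h_i·2πr₁L) = 1/(1270×2π×0.095×1) = 0.001319 K/W
R_stainless steel pipe wall = ln(102.6/95)/(2π×15×1) = 8.166×10^-4 K/W
R_outer film = 1/(h_o·2πr_oL) = 1/(11.5×2π×0.1026×1) = 0.1349 K/W
R_total = 0.137 K/W
Q = ΔT/R_total = 120/0.137

q′ ≈ 876 W/m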